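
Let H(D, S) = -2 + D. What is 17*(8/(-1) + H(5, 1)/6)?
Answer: -255/2 ≈ -127.50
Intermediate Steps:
17*(8/(-1) + H(5, 1)/6) = 17*(8/(-1) + (-2 + 5)/6) = 17*(8*(-1) + 3*(1/6)) = 17*(-8 + 1/2) = 17*(-15/2) = -255/2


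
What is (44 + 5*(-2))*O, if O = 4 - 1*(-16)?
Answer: 680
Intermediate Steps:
O = 20 (O = 4 + 16 = 20)
(44 + 5*(-2))*O = (44 + 5*(-2))*20 = (44 - 10)*20 = 34*20 = 680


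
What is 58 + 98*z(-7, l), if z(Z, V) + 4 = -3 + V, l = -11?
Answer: -1706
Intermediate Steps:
z(Z, V) = -7 + V (z(Z, V) = -4 + (-3 + V) = -7 + V)
58 + 98*z(-7, l) = 58 + 98*(-7 - 11) = 58 + 98*(-18) = 58 - 1764 = -1706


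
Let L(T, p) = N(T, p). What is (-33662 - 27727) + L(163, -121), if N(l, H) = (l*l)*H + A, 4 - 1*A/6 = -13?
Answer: -3276136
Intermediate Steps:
A = 102 (A = 24 - 6*(-13) = 24 + 78 = 102)
N(l, H) = 102 + H*l**2 (N(l, H) = (l*l)*H + 102 = l**2*H + 102 = H*l**2 + 102 = 102 + H*l**2)
L(T, p) = 102 + p*T**2
(-33662 - 27727) + L(163, -121) = (-33662 - 27727) + (102 - 121*163**2) = -61389 + (102 - 121*26569) = -61389 + (102 - 3214849) = -61389 - 3214747 = -3276136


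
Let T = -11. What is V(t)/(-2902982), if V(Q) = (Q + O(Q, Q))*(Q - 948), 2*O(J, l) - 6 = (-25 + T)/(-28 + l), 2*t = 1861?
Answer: 23589041/4191906008 ≈ 0.0056273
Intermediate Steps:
t = 1861/2 (t = (½)*1861 = 1861/2 ≈ 930.50)
O(J, l) = 3 - 18/(-28 + l) (O(J, l) = 3 + ((-25 - 11)/(-28 + l))/2 = 3 + (-36/(-28 + l))/2 = 3 - 18/(-28 + l))
V(Q) = (-948 + Q)*(Q + 3*(-34 + Q)/(-28 + Q)) (V(Q) = (Q + 3*(-34 + Q)/(-28 + Q))*(Q - 948) = (Q + 3*(-34 + Q)/(-28 + Q))*(-948 + Q) = (-948 + Q)*(Q + 3*(-34 + Q)/(-28 + Q)))
V(t)/(-2902982) = ((96696 + (1861/2)³ - 973*(1861/2)² + 23598*(1861/2))/(-28 + 1861/2))/(-2902982) = ((96696 + 6445240381/8 - 973*3463321/4 + 21957939)/(1805/2))*(-1/2902982) = (2*(96696 + 6445240381/8 - 3369811333/4 + 21957939)/1805)*(-1/2902982) = ((2/1805)*(-117945205/8))*(-1/2902982) = -23589041/1444*(-1/2902982) = 23589041/4191906008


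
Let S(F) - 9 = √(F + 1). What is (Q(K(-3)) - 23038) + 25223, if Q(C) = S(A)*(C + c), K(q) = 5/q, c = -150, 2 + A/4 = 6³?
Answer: 820 - 455*√857/3 ≈ -3620.0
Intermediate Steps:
A = 856 (A = -8 + 4*6³ = -8 + 4*216 = -8 + 864 = 856)
S(F) = 9 + √(1 + F) (S(F) = 9 + √(F + 1) = 9 + √(1 + F))
Q(C) = (-150 + C)*(9 + √857) (Q(C) = (9 + √(1 + 856))*(C - 150) = (9 + √857)*(-150 + C) = (-150 + C)*(9 + √857))
(Q(K(-3)) - 23038) + 25223 = ((-150 + 5/(-3))*(9 + √857) - 23038) + 25223 = ((-150 + 5*(-⅓))*(9 + √857) - 23038) + 25223 = ((-150 - 5/3)*(9 + √857) - 23038) + 25223 = (-455*(9 + √857)/3 - 23038) + 25223 = ((-1365 - 455*√857/3) - 23038) + 25223 = (-24403 - 455*√857/3) + 25223 = 820 - 455*√857/3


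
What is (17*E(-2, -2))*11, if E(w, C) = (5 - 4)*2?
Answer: 374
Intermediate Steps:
E(w, C) = 2 (E(w, C) = 1*2 = 2)
(17*E(-2, -2))*11 = (17*2)*11 = 34*11 = 374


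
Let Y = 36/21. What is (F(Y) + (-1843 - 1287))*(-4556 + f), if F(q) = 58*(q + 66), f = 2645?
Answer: -1523886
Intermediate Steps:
Y = 12/7 (Y = 36*(1/21) = 12/7 ≈ 1.7143)
F(q) = 3828 + 58*q (F(q) = 58*(66 + q) = 3828 + 58*q)
(F(Y) + (-1843 - 1287))*(-4556 + f) = ((3828 + 58*(12/7)) + (-1843 - 1287))*(-4556 + 2645) = ((3828 + 696/7) - 3130)*(-1911) = (27492/7 - 3130)*(-1911) = (5582/7)*(-1911) = -1523886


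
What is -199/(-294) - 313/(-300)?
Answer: 8429/4900 ≈ 1.7202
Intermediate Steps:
-199/(-294) - 313/(-300) = -199*(-1/294) - 313*(-1/300) = 199/294 + 313/300 = 8429/4900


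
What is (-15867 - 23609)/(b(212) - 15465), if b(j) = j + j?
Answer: 39476/15041 ≈ 2.6246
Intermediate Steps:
b(j) = 2*j
(-15867 - 23609)/(b(212) - 15465) = (-15867 - 23609)/(2*212 - 15465) = -39476/(424 - 15465) = -39476/(-15041) = -39476*(-1/15041) = 39476/15041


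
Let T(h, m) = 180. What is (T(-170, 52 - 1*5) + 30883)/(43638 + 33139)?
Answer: 31063/76777 ≈ 0.40459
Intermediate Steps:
(T(-170, 52 - 1*5) + 30883)/(43638 + 33139) = (180 + 30883)/(43638 + 33139) = 31063/76777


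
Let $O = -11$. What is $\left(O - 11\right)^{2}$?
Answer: $484$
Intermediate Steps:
$\left(O - 11\right)^{2} = \left(-11 - 11\right)^{2} = \left(-22\right)^{2} = 484$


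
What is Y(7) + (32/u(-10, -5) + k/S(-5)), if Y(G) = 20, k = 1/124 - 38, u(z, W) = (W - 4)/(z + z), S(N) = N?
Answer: 550799/5580 ≈ 98.709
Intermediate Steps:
u(z, W) = (-4 + W)/(2*z) (u(z, W) = (-4 + W)/((2*z)) = (-4 + W)*(1/(2*z)) = (-4 + W)/(2*z))
k = -4711/124 (k = 1/124 - 38 = -4711/124 ≈ -37.992)
Y(7) + (32/u(-10, -5) + k/S(-5)) = 20 + (32/(((1/2)*(-4 - 5)/(-10))) - 4711/124/(-5)) = 20 + (32/(((1/2)*(-1/10)*(-9))) - 4711/124*(-1/5)) = 20 + (32/(9/20) + 4711/620) = 20 + (32*(20/9) + 4711/620) = 20 + (640/9 + 4711/620) = 20 + 439199/5580 = 550799/5580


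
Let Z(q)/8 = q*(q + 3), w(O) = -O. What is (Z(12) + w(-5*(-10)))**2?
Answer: 1932100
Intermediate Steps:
Z(q) = 8*q*(3 + q) (Z(q) = 8*(q*(q + 3)) = 8*(q*(3 + q)) = 8*q*(3 + q))
(Z(12) + w(-5*(-10)))**2 = (8*12*(3 + 12) - (-5)*(-10))**2 = (8*12*15 - 1*50)**2 = (1440 - 50)**2 = 1390**2 = 1932100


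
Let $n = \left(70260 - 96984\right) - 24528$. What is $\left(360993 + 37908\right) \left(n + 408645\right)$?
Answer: $142564425093$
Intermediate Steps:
$n = -51252$ ($n = -26724 - 24528 = -51252$)
$\left(360993 + 37908\right) \left(n + 408645\right) = \left(360993 + 37908\right) \left(-51252 + 408645\right) = 398901 \cdot 357393 = 142564425093$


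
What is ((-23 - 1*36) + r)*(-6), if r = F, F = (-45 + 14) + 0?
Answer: 540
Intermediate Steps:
F = -31 (F = -31 + 0 = -31)
r = -31
((-23 - 1*36) + r)*(-6) = ((-23 - 1*36) - 31)*(-6) = ((-23 - 36) - 31)*(-6) = (-59 - 31)*(-6) = -90*(-6) = 540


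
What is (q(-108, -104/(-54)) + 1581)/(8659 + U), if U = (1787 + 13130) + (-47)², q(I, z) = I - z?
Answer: 39719/696195 ≈ 0.057052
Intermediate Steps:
U = 17126 (U = 14917 + 2209 = 17126)
(q(-108, -104/(-54)) + 1581)/(8659 + U) = ((-108 - (-104)/(-54)) + 1581)/(8659 + 17126) = ((-108 - (-104)*(-1)/54) + 1581)/25785 = ((-108 - 1*52/27) + 1581)*(1/25785) = ((-108 - 52/27) + 1581)*(1/25785) = (-2968/27 + 1581)*(1/25785) = (39719/27)*(1/25785) = 39719/696195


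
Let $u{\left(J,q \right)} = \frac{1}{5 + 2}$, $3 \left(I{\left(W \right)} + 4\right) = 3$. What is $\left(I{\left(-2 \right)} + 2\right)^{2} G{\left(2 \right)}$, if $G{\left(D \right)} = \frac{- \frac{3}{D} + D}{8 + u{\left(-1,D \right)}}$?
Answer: $\frac{7}{114} \approx 0.061404$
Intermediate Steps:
$I{\left(W \right)} = -3$ ($I{\left(W \right)} = -4 + \frac{1}{3} \cdot 3 = -4 + 1 = -3$)
$u{\left(J,q \right)} = \frac{1}{7}$
$G{\left(D \right)} = - \frac{7}{19 D} + \frac{7 D}{57}$ ($G{\left(D \right)} = \frac{- \frac{3}{D} + D}{8 + \frac{1}{7}} = \frac{D - \frac{3}{D}}{\frac{57}{7}} = \left(D - \frac{3}{D}\right) \frac{7}{57} = - \frac{7}{19 D} + \frac{7 D}{57}$)
$\left(I{\left(-2 \right)} + 2\right)^{2} G{\left(2 \right)} = \left(-3 + 2\right)^{2} \frac{7 \left(-3 + 2^{2}\right)}{57 \cdot 2} = \left(-1\right)^{2} \cdot \frac{7}{57} \cdot \frac{1}{2} \left(-3 + 4\right) = 1 \cdot \frac{7}{57} \cdot \frac{1}{2} \cdot 1 = 1 \cdot \frac{7}{114} = \frac{7}{114}$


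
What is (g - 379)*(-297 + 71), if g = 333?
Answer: 10396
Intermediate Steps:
(g - 379)*(-297 + 71) = (333 - 379)*(-297 + 71) = -46*(-226) = 10396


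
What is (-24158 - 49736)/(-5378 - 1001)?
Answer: 73894/6379 ≈ 11.584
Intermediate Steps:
(-24158 - 49736)/(-5378 - 1001) = -73894/(-6379) = -73894*(-1/6379) = 73894/6379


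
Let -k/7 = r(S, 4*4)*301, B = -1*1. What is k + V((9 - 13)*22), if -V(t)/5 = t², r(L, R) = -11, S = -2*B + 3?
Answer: -15543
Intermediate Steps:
B = -1
S = 5 (S = -2*(-1) + 3 = 2 + 3 = 5)
V(t) = -5*t²
k = 23177 (k = -(-77)*301 = -7*(-3311) = 23177)
k + V((9 - 13)*22) = 23177 - 5*484*(9 - 13)² = 23177 - 5*(-4*22)² = 23177 - 5*(-88)² = 23177 - 5*7744 = 23177 - 38720 = -15543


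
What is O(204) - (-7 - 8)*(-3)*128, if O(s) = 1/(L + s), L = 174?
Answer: -2177279/378 ≈ -5760.0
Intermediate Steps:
O(s) = 1/(174 + s)
O(204) - (-7 - 8)*(-3)*128 = 1/(174 + 204) - (-7 - 8)*(-3)*128 = 1/378 - (-15*(-3))*128 = 1/378 - 45*128 = 1/378 - 1*5760 = 1/378 - 5760 = -2177279/378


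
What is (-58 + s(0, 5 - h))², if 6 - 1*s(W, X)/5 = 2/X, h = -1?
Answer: 7921/9 ≈ 880.11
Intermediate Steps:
s(W, X) = 30 - 10/X
(-58 + s(0, 5 - h))² = (-58 + (30 - 10/(5 - 1*(-1))))² = (-58 + (30 - 10/(5 + 1)))² = (-58 + (30 - 10/6))² = (-58 + (30 - 10*⅙))² = (-58 + (30 - 5/3))² = (-58 + 85/3)² = (-89/3)² = 7921/9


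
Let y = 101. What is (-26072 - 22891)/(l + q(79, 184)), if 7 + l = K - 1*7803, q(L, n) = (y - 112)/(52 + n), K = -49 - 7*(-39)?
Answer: 3851756/596769 ≈ 6.4544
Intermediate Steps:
K = 224 (K = -49 + 273 = 224)
q(L, n) = -11/(52 + n) (q(L, n) = (101 - 112)/(52 + n) = -11/(52 + n))
l = -7586 (l = -7 + (224 - 1*7803) = -7 + (224 - 7803) = -7 - 7579 = -7586)
(-26072 - 22891)/(l + q(79, 184)) = (-26072 - 22891)/(-7586 - 11/(52 + 184)) = -48963/(-7586 - 11/236) = -48963/(-1790307/236) = -48963*(-236/1790307) = 3851756/596769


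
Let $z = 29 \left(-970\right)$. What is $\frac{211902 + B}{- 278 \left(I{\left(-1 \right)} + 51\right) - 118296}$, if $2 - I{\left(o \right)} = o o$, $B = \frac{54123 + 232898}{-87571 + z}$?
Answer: $- \frac{24516986281}{15359539152} \approx -1.5962$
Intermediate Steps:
$z = -28130$
$B = - \frac{287021}{115701}$ ($B = \frac{54123 + 232898}{-87571 - 28130} = \frac{287021}{-115701} = 287021 \left(- \frac{1}{115701}\right) = - \frac{287021}{115701} \approx -2.4807$)
$I{\left(o \right)} = 2 - o^{2}$ ($I{\left(o \right)} = 2 - o o = 2 - o^{2}$)
$\frac{211902 + B}{- 278 \left(I{\left(-1 \right)} + 51\right) - 118296} = \frac{211902 - \frac{287021}{115701}}{- 278 \left(\left(2 - \left(-1\right)^{2}\right) + 51\right) - 118296} = \frac{24516986281}{115701 \left(- 278 \left(\left(2 - 1\right) + 51\right) - 118296\right)} = \frac{24516986281}{115701 \left(- 278 \left(1 + 51\right) - 118296\right)} = \frac{24516986281}{115701 \left(\left(-278\right) 52 - 118296\right)} = \frac{24516986281}{115701 \left(-14456 - 118296\right)} = \frac{24516986281}{115701 \left(-132752\right)} = \frac{24516986281}{115701} \left(- \frac{1}{132752}\right) = - \frac{24516986281}{15359539152}$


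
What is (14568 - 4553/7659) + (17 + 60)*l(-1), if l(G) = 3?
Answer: 113340988/7659 ≈ 14798.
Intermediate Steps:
(14568 - 4553/7659) + (17 + 60)*l(-1) = (14568 - 4553/7659) + (17 + 60)*3 = (14568 - 4553*1/7659) + 77*3 = (14568 - 4553/7659) + 231 = 111571759/7659 + 231 = 113340988/7659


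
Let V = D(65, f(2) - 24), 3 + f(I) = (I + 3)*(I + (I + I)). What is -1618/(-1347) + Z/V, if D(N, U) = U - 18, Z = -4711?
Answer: 2123329/6735 ≈ 315.27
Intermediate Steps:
f(I) = -3 + 3*I*(3 + I) (f(I) = -3 + (I + 3)*(I + (I + I)) = -3 + (3 + I)*(I + 2*I) = -3 + (3 + I)*(3*I) = -3 + 3*I*(3 + I))
D(N, U) = -18 + U
V = -15 (V = -18 + ((-3 + 3*2**2 + 9*2) - 24) = -18 + ((-3 + 3*4 + 18) - 24) = -18 + ((-3 + 12 + 18) - 24) = -18 + (27 - 24) = -18 + 3 = -15)
-1618/(-1347) + Z/V = -1618/(-1347) - 4711/(-15) = -1618*(-1/1347) - 4711*(-1/15) = 1618/1347 + 4711/15 = 2123329/6735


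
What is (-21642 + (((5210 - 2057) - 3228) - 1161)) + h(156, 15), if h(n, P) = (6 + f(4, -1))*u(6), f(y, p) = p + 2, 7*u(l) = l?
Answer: -22872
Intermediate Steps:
u(l) = l/7
f(y, p) = 2 + p
h(n, P) = 6 (h(n, P) = (6 + (2 - 1))*((⅐)*6) = (6 + 1)*(6/7) = 7*(6/7) = 6)
(-21642 + (((5210 - 2057) - 3228) - 1161)) + h(156, 15) = (-21642 + (((5210 - 2057) - 3228) - 1161)) + 6 = (-21642 + ((3153 - 3228) - 1161)) + 6 = (-21642 + (-75 - 1161)) + 6 = (-21642 - 1236) + 6 = -22878 + 6 = -22872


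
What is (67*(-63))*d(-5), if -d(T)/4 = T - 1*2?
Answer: -118188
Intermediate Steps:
d(T) = 8 - 4*T (d(T) = -4*(T - 1*2) = -4*(T - 2) = -4*(-2 + T) = 8 - 4*T)
(67*(-63))*d(-5) = (67*(-63))*(8 - 4*(-5)) = -4221*(8 + 20) = -4221*28 = -118188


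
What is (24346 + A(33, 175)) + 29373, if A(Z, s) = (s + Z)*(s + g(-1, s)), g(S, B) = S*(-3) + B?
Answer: 127143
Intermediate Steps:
g(S, B) = B - 3*S (g(S, B) = -3*S + B = B - 3*S)
A(Z, s) = (3 + 2*s)*(Z + s) (A(Z, s) = (s + Z)*(s + (s - 3*(-1))) = (Z + s)*(s + (s + 3)) = (Z + s)*(s + (3 + s)) = (Z + s)*(3 + 2*s) = (3 + 2*s)*(Z + s))
(24346 + A(33, 175)) + 29373 = (24346 + (175² + 33*175 + 33*(3 + 175) + 175*(3 + 175))) + 29373 = (24346 + (30625 + 5775 + 33*178 + 175*178)) + 29373 = (24346 + (30625 + 5775 + 5874 + 31150)) + 29373 = (24346 + 73424) + 29373 = 97770 + 29373 = 127143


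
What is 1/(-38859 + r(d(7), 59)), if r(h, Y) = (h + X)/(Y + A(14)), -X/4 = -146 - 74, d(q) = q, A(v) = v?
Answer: -73/2835820 ≈ -2.5742e-5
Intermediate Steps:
X = 880 (X = -4*(-146 - 74) = -4*(-220) = 880)
r(h, Y) = (880 + h)/(14 + Y) (r(h, Y) = (h + 880)/(Y + 14) = (880 + h)/(14 + Y))
1/(-38859 + r(d(7), 59)) = 1/(-38859 + (880 + 7)/(14 + 59)) = 1/(-38859 + 887/73) = 1/(-2835820/73) = -73/2835820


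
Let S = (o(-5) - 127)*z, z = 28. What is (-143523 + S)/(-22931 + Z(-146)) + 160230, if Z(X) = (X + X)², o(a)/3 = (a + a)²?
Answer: 9987477911/62333 ≈ 1.6023e+5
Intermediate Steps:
o(a) = 12*a² (o(a) = 3*(a + a)² = 3*(2*a)² = 3*(4*a²) = 12*a²)
Z(X) = 4*X² (Z(X) = (2*X)² = 4*X²)
S = 4844 (S = (12*(-5)² - 127)*28 = (12*25 - 127)*28 = (300 - 127)*28 = 173*28 = 4844)
(-143523 + S)/(-22931 + Z(-146)) + 160230 = (-143523 + 4844)/(-22931 + 4*(-146)²) + 160230 = -138679/(-22931 + 4*21316) + 160230 = -138679/(-22931 + 85264) + 160230 = -138679/62333 + 160230 = 9987477911/62333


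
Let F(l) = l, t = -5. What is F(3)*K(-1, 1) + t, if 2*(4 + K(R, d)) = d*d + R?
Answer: -17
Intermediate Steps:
K(R, d) = -4 + R/2 + d²/2 (K(R, d) = -4 + (d*d + R)/2 = -4 + (d² + R)/2 = -4 + (R + d²)/2 = -4 + (R/2 + d²/2) = -4 + R/2 + d²/2)
F(3)*K(-1, 1) + t = 3*(-4 + (½)*(-1) + (½)*1²) - 5 = 3*(-4 - ½ + (½)*1) - 5 = 3*(-4 - ½ + ½) - 5 = 3*(-4) - 5 = -12 - 5 = -17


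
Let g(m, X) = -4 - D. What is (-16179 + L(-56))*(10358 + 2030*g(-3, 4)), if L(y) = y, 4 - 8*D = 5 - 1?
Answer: -36333930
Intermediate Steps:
D = 0 (D = 1/2 - (5 - 1)/8 = 1/2 - 1/8*4 = 1/2 - 1/2 = 0)
g(m, X) = -4 (g(m, X) = -4 - 1*0 = -4 + 0 = -4)
(-16179 + L(-56))*(10358 + 2030*g(-3, 4)) = (-16179 - 56)*(10358 + 2030*(-4)) = -16235*(10358 - 8120) = -16235*2238 = -36333930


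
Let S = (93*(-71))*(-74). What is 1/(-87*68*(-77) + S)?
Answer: 1/944154 ≈ 1.0591e-6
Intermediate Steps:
S = 488622 (S = -6603*(-74) = 488622)
1/(-87*68*(-77) + S) = 1/(-87*68*(-77) + 488622) = 1/(-5916*(-77) + 488622) = 1/(455532 + 488622) = 1/944154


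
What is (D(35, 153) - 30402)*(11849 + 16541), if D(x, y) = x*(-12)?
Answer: -875036580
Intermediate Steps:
D(x, y) = -12*x
(D(35, 153) - 30402)*(11849 + 16541) = (-12*35 - 30402)*(11849 + 16541) = (-420 - 30402)*28390 = -30822*28390 = -875036580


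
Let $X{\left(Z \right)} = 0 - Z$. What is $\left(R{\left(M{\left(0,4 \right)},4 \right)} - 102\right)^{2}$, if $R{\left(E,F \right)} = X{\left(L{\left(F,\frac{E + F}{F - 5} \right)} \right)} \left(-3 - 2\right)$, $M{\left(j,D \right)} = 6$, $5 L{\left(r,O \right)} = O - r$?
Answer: $13456$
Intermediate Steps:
$L{\left(r,O \right)} = - \frac{r}{5} + \frac{O}{5}$ ($L{\left(r,O \right)} = \frac{O - r}{5} = - \frac{r}{5} + \frac{O}{5}$)
$X{\left(Z \right)} = - Z$
$R{\left(E,F \right)} = - F + \frac{E + F}{-5 + F}$ ($R{\left(E,F \right)} = - (- \frac{F}{5} + \frac{\left(E + F\right) \frac{1}{F - 5}}{5}) \left(-3 - 2\right) = - (- \frac{F}{5} + \frac{\left(E + F\right) \frac{1}{-5 + F}}{5}) \left(-5\right) = - (- \frac{F}{5} + \frac{\frac{1}{-5 + F} \left(E + F\right)}{5}) \left(-5\right) = - (- \frac{F}{5} + \frac{E + F}{5 \left(-5 + F\right)}) \left(-5\right) = \left(\frac{F}{5} - \frac{E + F}{5 \left(-5 + F\right)}\right) \left(-5\right) = - F + \frac{E + F}{-5 + F}$)
$\left(R{\left(M{\left(0,4 \right)},4 \right)} - 102\right)^{2} = \left(\frac{6 + 4 - 4 \left(-5 + 4\right)}{-5 + 4} - 102\right)^{2} = \left(\frac{6 + 4 - 4 \left(-1\right)}{-1} - 102\right)^{2} = \left(- (6 + 4 + 4) - 102\right)^{2} = \left(\left(-1\right) 14 - 102\right)^{2} = \left(-14 - 102\right)^{2} = \left(-116\right)^{2} = 13456$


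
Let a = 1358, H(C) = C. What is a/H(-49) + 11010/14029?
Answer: -2644556/98203 ≈ -26.929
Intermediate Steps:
a/H(-49) + 11010/14029 = 1358/(-49) + 11010/14029 = 1358*(-1/49) + 11010*(1/14029) = -194/7 + 11010/14029 = -2644556/98203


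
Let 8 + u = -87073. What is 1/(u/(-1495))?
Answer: 1495/87081 ≈ 0.017168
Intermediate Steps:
u = -87081 (u = -8 - 87073 = -87081)
1/(u/(-1495)) = 1/(-87081/(-1495)) = 1/(-87081*(-1/1495)) = 1/(87081/1495) = 1495/87081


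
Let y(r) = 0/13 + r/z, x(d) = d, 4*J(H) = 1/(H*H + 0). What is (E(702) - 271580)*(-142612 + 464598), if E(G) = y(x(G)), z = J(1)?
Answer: -86540821192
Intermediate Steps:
J(H) = 1/(4*H²) (J(H) = 1/(4*(H*H + 0)) = 1/(4*(H² + 0)) = 1/(4*(H²)) = 1/(4*H²))
z = ¼ (z = (¼)/1² = (¼)*1 = ¼ ≈ 0.25000)
y(r) = 4*r (y(r) = 0/13 + r/(¼) = 0*(1/13) + r*4 = 0 + 4*r = 4*r)
E(G) = 4*G
(E(702) - 271580)*(-142612 + 464598) = (4*702 - 271580)*(-142612 + 464598) = (2808 - 271580)*321986 = -268772*321986 = -86540821192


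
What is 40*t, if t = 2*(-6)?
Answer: -480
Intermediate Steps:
t = -12
40*t = 40*(-12) = -480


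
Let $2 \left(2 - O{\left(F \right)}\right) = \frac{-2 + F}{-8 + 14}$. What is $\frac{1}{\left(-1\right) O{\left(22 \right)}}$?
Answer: $-3$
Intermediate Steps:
$O{\left(F \right)} = \frac{13}{6} - \frac{F}{12}$ ($O{\left(F \right)} = 2 - \frac{\left(-2 + F\right) \frac{1}{-8 + 14}}{2} = 2 - \frac{\left(-2 + F\right) \frac{1}{6}}{2} = 2 - \frac{- \frac{1}{3} + \frac{F}{6}}{2} = 2 - \left(- \frac{1}{6} + \frac{F}{12}\right) = \frac{13}{6} - \frac{F}{12}$)
$\frac{1}{\left(-1\right) O{\left(22 \right)}} = \frac{1}{\left(-1\right) \left(\frac{13}{6} - \frac{11}{6}\right)} = \frac{1}{\left(-1\right) \frac{1}{3}} = \frac{1}{- \frac{1}{3}} = -3$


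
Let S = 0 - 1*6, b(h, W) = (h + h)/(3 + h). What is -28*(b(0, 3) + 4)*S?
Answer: 672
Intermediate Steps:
b(h, W) = 2*h/(3 + h) (b(h, W) = (2*h)/(3 + h) = 2*h/(3 + h))
S = -6 (S = 0 - 6 = -6)
-28*(b(0, 3) + 4)*S = -28*(2*0/(3 + 0) + 4)*(-6) = -28*(2*0/3 + 4)*(-6) = -28*(2*0*(1/3) + 4)*(-6) = -28*(0 + 4)*(-6) = -112*(-6) = -28*(-24) = 672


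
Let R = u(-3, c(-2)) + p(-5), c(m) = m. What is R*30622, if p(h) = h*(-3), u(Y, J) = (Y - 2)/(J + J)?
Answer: 995215/2 ≈ 4.9761e+5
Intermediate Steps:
u(Y, J) = (-2 + Y)/(2*J) (u(Y, J) = (-2 + Y)/((2*J)) = (-2 + Y)*(1/(2*J)) = (-2 + Y)/(2*J))
p(h) = -3*h
R = 65/4 (R = (1/2)*(-2 - 3)/(-2) - 3*(-5) = (1/2)*(-1/2)*(-5) + 15 = 5/4 + 15 = 65/4 ≈ 16.250)
R*30622 = (65/4)*30622 = 995215/2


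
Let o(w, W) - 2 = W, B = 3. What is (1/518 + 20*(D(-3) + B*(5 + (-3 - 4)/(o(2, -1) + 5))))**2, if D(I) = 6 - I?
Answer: 45105689161/268324 ≈ 1.6810e+5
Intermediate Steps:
o(w, W) = 2 + W
(1/518 + 20*(D(-3) + B*(5 + (-3 - 4)/(o(2, -1) + 5))))**2 = (1/518 + 20*((6 - 1*(-3)) + 3*(5 + (-3 - 4)/((2 - 1) + 5))))**2 = (1/518 + 20*((6 + 3) + 3*(5 - 7/(1 + 5))))**2 = (1/518 + 20*(9 + 3*(5 - 7/6)))**2 = (1/518 + 20*(9 + 3*(23/6)))**2 = (1/518 + 20*(9 + 23/2))**2 = (1/518 + 20*(41/2))**2 = (1/518 + 410)**2 = (212381/518)**2 = 45105689161/268324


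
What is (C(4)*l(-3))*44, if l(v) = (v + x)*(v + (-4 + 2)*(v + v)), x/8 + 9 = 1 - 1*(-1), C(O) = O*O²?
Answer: -1495296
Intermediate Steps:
C(O) = O³
x = -56 (x = -72 + 8*(1 - 1*(-1)) = -72 + 8*(1 + 1) = -72 + 8*2 = -72 + 16 = -56)
l(v) = -3*v*(-56 + v) (l(v) = (v - 56)*(v + (-4 + 2)*(v + v)) = (-56 + v)*(v - 4*v) = (-56 + v)*(-3*v) = -3*v*(-56 + v))
(C(4)*l(-3))*44 = (4³*(3*(-3)*(56 - 1*(-3))))*44 = (64*(3*(-3)*(56 + 3)))*44 = (64*(3*(-3)*59))*44 = (64*(-531))*44 = -33984*44 = -1495296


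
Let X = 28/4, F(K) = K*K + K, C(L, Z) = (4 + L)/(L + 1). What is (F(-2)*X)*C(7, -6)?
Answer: 77/4 ≈ 19.250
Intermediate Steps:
C(L, Z) = (4 + L)/(1 + L)
F(K) = K + K² (F(K) = K² + K = K + K²)
X = 7 (X = 28*(¼) = 7)
(F(-2)*X)*C(7, -6) = (-2*(1 - 2)*7)*((4 + 7)/(1 + 7)) = (-2*(-1)*7)*(11/8) = (2*7)*((⅛)*11) = 14*(11/8) = 77/4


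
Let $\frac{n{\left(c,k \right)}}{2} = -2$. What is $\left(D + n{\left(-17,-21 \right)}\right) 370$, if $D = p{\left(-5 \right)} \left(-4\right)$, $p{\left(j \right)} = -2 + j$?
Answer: $8880$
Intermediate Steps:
$n{\left(c,k \right)} = -4$ ($n{\left(c,k \right)} = 2 \left(-2\right) = -4$)
$D = 28$ ($D = \left(-2 - 5\right) \left(-4\right) = \left(-7\right) \left(-4\right) = 28$)
$\left(D + n{\left(-17,-21 \right)}\right) 370 = \left(28 - 4\right) 370 = 24 \cdot 370 = 8880$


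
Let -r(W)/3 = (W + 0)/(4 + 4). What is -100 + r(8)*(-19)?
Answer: -43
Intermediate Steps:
r(W) = -3*W/8 (r(W) = -3*(W + 0)/(4 + 4) = -3*W/8)
-100 + r(8)*(-19) = -100 - 3/8*8*(-19) = -100 - 3*(-19) = -100 + 57 = -43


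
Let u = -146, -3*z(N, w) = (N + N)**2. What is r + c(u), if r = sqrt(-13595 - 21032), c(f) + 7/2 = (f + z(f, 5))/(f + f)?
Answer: 283/3 + I*sqrt(34627) ≈ 94.333 + 186.08*I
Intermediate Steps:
z(N, w) = -4*N**2/3 (z(N, w) = -(N + N)**2/3 = -4*N**2/3)
c(f) = -7/2 + (f - 4*f**2/3)/(2*f) (c(f) = -7/2 + (f - 4*f**2/3)/(f + f) = -7/2 + (f - 4*f**2/3)/((2*f)) = -7/2 + (f - 4*f**2/3)*(1/(2*f)) = -7/2 + (f - 4*f**2/3)/(2*f))
r = I*sqrt(34627) (r = sqrt(-34627) = I*sqrt(34627) ≈ 186.08*I)
r + c(u) = I*sqrt(34627) + (-3 - 2/3*(-146)) = I*sqrt(34627) + (-3 + 292/3) = I*sqrt(34627) + 283/3 = 283/3 + I*sqrt(34627)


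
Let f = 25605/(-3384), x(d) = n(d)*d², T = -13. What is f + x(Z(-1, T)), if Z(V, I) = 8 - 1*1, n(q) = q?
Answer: 126123/376 ≈ 335.43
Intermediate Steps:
Z(V, I) = 7 (Z(V, I) = 8 - 1 = 7)
x(d) = d³ (x(d) = d*d² = d³)
f = -2845/376 (f = 25605*(-1/3384) = -2845/376 ≈ -7.5665)
f + x(Z(-1, T)) = -2845/376 + 7³ = -2845/376 + 343 = 126123/376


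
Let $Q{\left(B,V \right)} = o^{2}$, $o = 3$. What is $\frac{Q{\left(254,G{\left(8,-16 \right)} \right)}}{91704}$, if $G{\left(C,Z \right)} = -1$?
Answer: $\frac{3}{30568} \approx 9.8142 \cdot 10^{-5}$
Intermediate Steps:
$Q{\left(B,V \right)} = 9$ ($Q{\left(B,V \right)} = 3^{2} = 9$)
$\frac{Q{\left(254,G{\left(8,-16 \right)} \right)}}{91704} = \frac{9}{91704} = 9 \cdot \frac{1}{91704} = \frac{3}{30568}$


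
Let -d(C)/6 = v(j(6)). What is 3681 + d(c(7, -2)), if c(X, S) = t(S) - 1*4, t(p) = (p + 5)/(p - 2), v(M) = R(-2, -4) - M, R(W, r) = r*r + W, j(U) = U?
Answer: 3633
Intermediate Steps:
R(W, r) = W + r**2 (R(W, r) = r**2 + W = W + r**2)
v(M) = 14 - M (v(M) = (-2 + (-4)**2) - M = (-2 + 16) - M = 14 - M)
t(p) = (5 + p)/(-2 + p)
c(X, S) = -4 + (5 + S)/(-2 + S) (c(X, S) = (5 + S)/(-2 + S) - 1*4 = (5 + S)/(-2 + S) - 4 = -4 + (5 + S)/(-2 + S))
d(C) = -48 (d(C) = -6*(14 - 1*6) = -6*(14 - 6) = -6*8 = -48)
3681 + d(c(7, -2)) = 3681 - 48 = 3633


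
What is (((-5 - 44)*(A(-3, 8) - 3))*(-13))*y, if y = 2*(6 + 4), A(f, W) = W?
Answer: 63700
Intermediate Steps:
y = 20 (y = 2*10 = 20)
(((-5 - 44)*(A(-3, 8) - 3))*(-13))*y = (((-5 - 44)*(8 - 3))*(-13))*20 = (-49*5*(-13))*20 = -245*(-13)*20 = 3185*20 = 63700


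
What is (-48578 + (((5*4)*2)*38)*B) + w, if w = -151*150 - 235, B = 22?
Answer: -38023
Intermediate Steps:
w = -22885 (w = -22650 - 235 = -22885)
(-48578 + (((5*4)*2)*38)*B) + w = (-48578 + (((5*4)*2)*38)*22) - 22885 = (-48578 + ((20*2)*38)*22) - 22885 = (-48578 + (40*38)*22) - 22885 = (-48578 + 1520*22) - 22885 = (-48578 + 33440) - 22885 = -15138 - 22885 = -38023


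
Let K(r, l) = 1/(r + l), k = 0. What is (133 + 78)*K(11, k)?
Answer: 211/11 ≈ 19.182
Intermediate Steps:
K(r, l) = 1/(l + r)
(133 + 78)*K(11, k) = (133 + 78)/(0 + 11) = 211/11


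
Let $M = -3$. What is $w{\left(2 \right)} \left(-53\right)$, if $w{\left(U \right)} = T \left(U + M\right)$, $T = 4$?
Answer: $212$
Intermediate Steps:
$w{\left(U \right)} = -12 + 4 U$ ($w{\left(U \right)} = 4 \left(U - 3\right) = 4 \left(-3 + U\right) = -12 + 4 U$)
$w{\left(2 \right)} \left(-53\right) = \left(-12 + 4 \cdot 2\right) \left(-53\right) = \left(-12 + 8\right) \left(-53\right) = \left(-4\right) \left(-53\right) = 212$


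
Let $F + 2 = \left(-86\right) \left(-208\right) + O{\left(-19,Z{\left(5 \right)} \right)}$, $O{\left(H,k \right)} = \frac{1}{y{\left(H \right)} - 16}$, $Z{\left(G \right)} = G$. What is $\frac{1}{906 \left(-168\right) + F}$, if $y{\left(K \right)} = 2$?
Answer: $- \frac{14}{1880509} \approx -7.4448 \cdot 10^{-6}$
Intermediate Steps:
$O{\left(H,k \right)} = - \frac{1}{14}$ ($O{\left(H,k \right)} = \frac{1}{2 - 16} = \frac{1}{-14} = - \frac{1}{14}$)
$F = \frac{250403}{14}$ ($F = -2 - - \frac{250431}{14} = -2 + \left(17888 - \frac{1}{14}\right) = -2 + \frac{250431}{14} = \frac{250403}{14} \approx 17886.0$)
$\frac{1}{906 \left(-168\right) + F} = \frac{1}{906 \left(-168\right) + \frac{250403}{14}} = \frac{1}{-152208 + \frac{250403}{14}} = \frac{1}{- \frac{1880509}{14}} = - \frac{14}{1880509}$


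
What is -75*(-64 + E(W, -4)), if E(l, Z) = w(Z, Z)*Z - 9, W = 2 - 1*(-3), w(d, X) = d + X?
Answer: 3075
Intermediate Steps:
w(d, X) = X + d
W = 5 (W = 2 + 3 = 5)
E(l, Z) = -9 + 2*Z**2 (E(l, Z) = (Z + Z)*Z - 9 = (2*Z)*Z - 9 = 2*Z**2 - 9 = -9 + 2*Z**2)
-75*(-64 + E(W, -4)) = -75*(-64 + (-9 + 2*(-4)**2)) = -75*(-64 + (-9 + 2*16)) = -75*(-64 + (-9 + 32)) = -75*(-64 + 23) = -75*(-41) = 3075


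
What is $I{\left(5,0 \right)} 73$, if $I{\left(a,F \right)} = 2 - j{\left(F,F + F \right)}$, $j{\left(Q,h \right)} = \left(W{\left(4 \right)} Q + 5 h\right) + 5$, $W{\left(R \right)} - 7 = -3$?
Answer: $-219$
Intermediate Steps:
$W{\left(R \right)} = 4$ ($W{\left(R \right)} = 7 - 3 = 4$)
$j{\left(Q,h \right)} = 5 + 4 Q + 5 h$ ($j{\left(Q,h \right)} = \left(4 Q + 5 h\right) + 5 = 5 + 4 Q + 5 h$)
$I{\left(a,F \right)} = -3 - 14 F$ ($I{\left(a,F \right)} = 2 - \left(5 + 4 F + 5 \left(F + F\right)\right) = 2 - \left(5 + 4 F + 5 \cdot 2 F\right) = 2 - \left(5 + 4 F + 10 F\right) = 2 - \left(5 + 14 F\right) = -3 - 14 F$)
$I{\left(5,0 \right)} 73 = \left(-3 - 0\right) 73 = \left(-3 + 0\right) 73 = \left(-3\right) 73 = -219$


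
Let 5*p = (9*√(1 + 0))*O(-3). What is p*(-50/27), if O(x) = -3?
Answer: 10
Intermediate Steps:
p = -27/5 (p = ((9*√(1 + 0))*(-3))/5 = ((9*√1)*(-3))/5 = ((9*1)*(-3))/5 = (9*(-3))/5 = (⅕)*(-27) = -27/5 ≈ -5.4000)
p*(-50/27) = -(-270)/27 = -27/5*(-50/27) = 10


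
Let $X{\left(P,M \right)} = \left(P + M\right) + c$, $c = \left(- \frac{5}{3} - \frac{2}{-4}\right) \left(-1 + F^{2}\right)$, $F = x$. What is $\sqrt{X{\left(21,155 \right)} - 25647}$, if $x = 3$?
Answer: $\frac{i \sqrt{229323}}{3} \approx 159.63 i$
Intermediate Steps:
$F = 3$
$c = - \frac{28}{3}$ ($c = \left(- \frac{5}{3} - \frac{2}{-4}\right) \left(-1 + 3^{2}\right) = \left(\left(-5\right) \frac{1}{3} - - \frac{1}{2}\right) \left(-1 + 9\right) = \left(- \frac{5}{3} + \frac{1}{2}\right) 8 = \left(- \frac{7}{6}\right) 8 = - \frac{28}{3} \approx -9.3333$)
$X{\left(P,M \right)} = - \frac{28}{3} + M + P$ ($X{\left(P,M \right)} = \left(P + M\right) - \frac{28}{3} = \left(M + P\right) - \frac{28}{3} = - \frac{28}{3} + M + P$)
$\sqrt{X{\left(21,155 \right)} - 25647} = \sqrt{\left(- \frac{28}{3} + 155 + 21\right) - 25647} = \sqrt{\frac{500}{3} - 25647} = \sqrt{- \frac{76441}{3}} = \frac{i \sqrt{229323}}{3}$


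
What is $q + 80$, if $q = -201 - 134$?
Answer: $-255$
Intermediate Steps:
$q = -335$ ($q = -201 - 134 = -335$)
$q + 80 = -335 + 80 = -255$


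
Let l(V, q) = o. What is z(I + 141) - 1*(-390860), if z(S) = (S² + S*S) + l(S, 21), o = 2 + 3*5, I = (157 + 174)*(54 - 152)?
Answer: 2086583295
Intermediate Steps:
I = -32438 (I = 331*(-98) = -32438)
o = 17 (o = 2 + 15 = 17)
l(V, q) = 17
z(S) = 17 + 2*S² (z(S) = (S² + S*S) + 17 = (S² + S²) + 17 = 2*S² + 17 = 17 + 2*S²)
z(I + 141) - 1*(-390860) = (17 + 2*(-32438 + 141)²) - 1*(-390860) = (17 + 2*(-32297)²) + 390860 = (17 + 2*1043096209) + 390860 = (17 + 2086192418) + 390860 = 2086192435 + 390860 = 2086583295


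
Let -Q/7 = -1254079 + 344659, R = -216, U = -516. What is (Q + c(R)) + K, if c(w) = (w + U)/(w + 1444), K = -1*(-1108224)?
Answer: 2294568165/307 ≈ 7.4742e+6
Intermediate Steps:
K = 1108224
c(w) = (-516 + w)/(1444 + w) (c(w) = (w - 516)/(w + 1444) = (-516 + w)/(1444 + w))
Q = 6365940 (Q = -7*(-1254079 + 344659) = -7*(-909420) = 6365940)
(Q + c(R)) + K = (6365940 + (-516 - 216)/(1444 - 216)) + 1108224 = (6365940 - 732/1228) + 1108224 = (6365940 + (1/1228)*(-732)) + 1108224 = (6365940 - 183/307) + 1108224 = 1954343397/307 + 1108224 = 2294568165/307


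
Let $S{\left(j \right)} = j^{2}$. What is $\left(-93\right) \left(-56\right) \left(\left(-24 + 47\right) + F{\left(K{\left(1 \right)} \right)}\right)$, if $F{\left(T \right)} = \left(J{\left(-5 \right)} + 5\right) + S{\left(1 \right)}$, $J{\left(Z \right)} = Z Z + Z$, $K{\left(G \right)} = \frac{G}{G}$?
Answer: $255192$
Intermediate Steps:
$K{\left(G \right)} = 1$
$J{\left(Z \right)} = Z + Z^{2}$ ($J{\left(Z \right)} = Z^{2} + Z = Z + Z^{2}$)
$F{\left(T \right)} = 26$ ($F{\left(T \right)} = \left(- 5 \left(1 - 5\right) + 5\right) + 1^{2} = \left(\left(-5\right) \left(-4\right) + 5\right) + 1 = \left(20 + 5\right) + 1 = 25 + 1 = 26$)
$\left(-93\right) \left(-56\right) \left(\left(-24 + 47\right) + F{\left(K{\left(1 \right)} \right)}\right) = \left(-93\right) \left(-56\right) \left(\left(-24 + 47\right) + 26\right) = 5208 \left(23 + 26\right) = 5208 \cdot 49 = 255192$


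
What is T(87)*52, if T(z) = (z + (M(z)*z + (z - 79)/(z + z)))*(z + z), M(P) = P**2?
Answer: 5958922736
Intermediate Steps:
T(z) = 2*z*(z + z**3 + (-79 + z)/(2*z)) (T(z) = (z + (z**2*z + (z - 79)/(z + z)))*(z + z) = (z + (z**3 + (-79 + z)/((2*z))))*(2*z) = (z + (z**3 + (-79 + z)*(1/(2*z))))*(2*z) = (z + (z**3 + (-79 + z)/(2*z)))*(2*z) = (z + z**3 + (-79 + z)/(2*z))*(2*z) = 2*z*(z + z**3 + (-79 + z)/(2*z)))
T(87)*52 = (-79 + 87 + 2*87**2 + 2*87**4)*52 = (-79 + 87 + 2*7569 + 2*57289761)*52 = (-79 + 87 + 15138 + 114579522)*52 = 114594668*52 = 5958922736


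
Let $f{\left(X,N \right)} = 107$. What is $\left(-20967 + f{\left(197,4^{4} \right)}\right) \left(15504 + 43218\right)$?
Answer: $-1224940920$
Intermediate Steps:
$\left(-20967 + f{\left(197,4^{4} \right)}\right) \left(15504 + 43218\right) = \left(-20967 + 107\right) \left(15504 + 43218\right) = \left(-20860\right) 58722 = -1224940920$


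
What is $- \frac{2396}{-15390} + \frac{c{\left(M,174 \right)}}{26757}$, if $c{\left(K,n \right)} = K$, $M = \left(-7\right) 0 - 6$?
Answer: $\frac{1185508}{7625745} \approx 0.15546$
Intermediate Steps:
$M = -6$ ($M = 0 - 6 = -6$)
$- \frac{2396}{-15390} + \frac{c{\left(M,174 \right)}}{26757} = - \frac{2396}{-15390} - \frac{6}{26757} = \left(-2396\right) \left(- \frac{1}{15390}\right) - \frac{2}{8919} = \frac{1198}{7695} - \frac{2}{8919} = \frac{1185508}{7625745}$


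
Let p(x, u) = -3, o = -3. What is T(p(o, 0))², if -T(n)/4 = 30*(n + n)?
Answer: 518400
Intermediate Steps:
T(n) = -240*n (T(n) = -120*(n + n) = -120*2*n = -240*n)
T(p(o, 0))² = (-240*(-3))² = 720² = 518400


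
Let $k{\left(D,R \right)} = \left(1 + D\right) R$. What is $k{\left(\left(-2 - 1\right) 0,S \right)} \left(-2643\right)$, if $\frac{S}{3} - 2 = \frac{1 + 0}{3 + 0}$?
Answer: $-18501$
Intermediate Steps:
$S = 7$ ($S = 6 + 3 \frac{1 + 0}{3 + 0} = 6 + 3 \cdot 1 \cdot \frac{1}{3} = 6 + 3 \cdot \frac{1}{3} = 6 + 1 = 7$)
$k{\left(D,R \right)} = R \left(1 + D\right)$
$k{\left(\left(-2 - 1\right) 0,S \right)} \left(-2643\right) = 7 \left(1 + \left(-2 - 1\right) 0\right) \left(-2643\right) = 7 \left(1 - 0\right) \left(-2643\right) = 7 \left(1 + 0\right) \left(-2643\right) = 7 \cdot 1 \left(-2643\right) = 7 \left(-2643\right) = -18501$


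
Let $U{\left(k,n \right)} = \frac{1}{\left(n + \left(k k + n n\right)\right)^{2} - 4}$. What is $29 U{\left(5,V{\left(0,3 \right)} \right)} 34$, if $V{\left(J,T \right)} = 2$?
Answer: $\frac{34}{33} \approx 1.0303$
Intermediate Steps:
$U{\left(k,n \right)} = \frac{1}{-4 + \left(n + k^{2} + n^{2}\right)^{2}}$ ($U{\left(k,n \right)} = \frac{1}{\left(n + \left(k^{2} + n^{2}\right)\right)^{2} - 4} = \frac{1}{\left(n + k^{2} + n^{2}\right)^{2} - 4} = \frac{1}{-4 + \left(n + k^{2} + n^{2}\right)^{2}}$)
$29 U{\left(5,V{\left(0,3 \right)} \right)} 34 = \frac{29}{-4 + \left(2 + 5^{2} + 2^{2}\right)^{2}} \cdot 34 = \frac{29}{-4 + \left(2 + 25 + 4\right)^{2}} \cdot 34 = \frac{29}{-4 + 31^{2}} \cdot 34 = \frac{29}{-4 + 961} \cdot 34 = \frac{29}{957} \cdot 34 = 29 \cdot \frac{1}{957} \cdot 34 = \frac{1}{33} \cdot 34 = \frac{34}{33}$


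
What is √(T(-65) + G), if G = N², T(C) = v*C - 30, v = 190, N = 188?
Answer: 2*√5741 ≈ 151.54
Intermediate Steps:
T(C) = -30 + 190*C (T(C) = 190*C - 30 = -30 + 190*C)
G = 35344 (G = 188² = 35344)
√(T(-65) + G) = √((-30 + 190*(-65)) + 35344) = √((-30 - 12350) + 35344) = √(-12380 + 35344) = √22964 = 2*√5741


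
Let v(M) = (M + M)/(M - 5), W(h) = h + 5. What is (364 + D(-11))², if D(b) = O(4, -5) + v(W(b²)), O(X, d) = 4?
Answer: 2005248400/14641 ≈ 1.3696e+5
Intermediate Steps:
W(h) = 5 + h
v(M) = 2*M/(-5 + M) (v(M) = (2*M)/(-5 + M) = 2*M/(-5 + M))
D(b) = 4 + 2*(5 + b²)/b² (D(b) = 4 + 2*(5 + b²)/(-5 + (5 + b²)) = 4 + 2*(5 + b²)/(b²) = 4 + 2*(5 + b²)/b²)
(364 + D(-11))² = (364 + (6 + 10/(-11)²))² = (364 + (6 + 10*(1/121)))² = (364 + (6 + 10/121))² = (364 + 736/121)² = (44780/121)² = 2005248400/14641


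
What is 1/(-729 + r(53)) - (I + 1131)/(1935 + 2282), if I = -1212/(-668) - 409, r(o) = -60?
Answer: -96076192/555644571 ≈ -0.17291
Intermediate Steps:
I = -68000/167 (I = -1212*(-1/668) - 409 = 303/167 - 409 = -68000/167 ≈ -407.19)
1/(-729 + r(53)) - (I + 1131)/(1935 + 2282) = 1/(-729 - 60) - (-68000/167 + 1131)/(1935 + 2282) = 1/(-789) - 120877/(167*4217) = -1/789 - 120877/(167*4217) = -1/789 - 1*120877/704239 = -1/789 - 120877/704239 = -96076192/555644571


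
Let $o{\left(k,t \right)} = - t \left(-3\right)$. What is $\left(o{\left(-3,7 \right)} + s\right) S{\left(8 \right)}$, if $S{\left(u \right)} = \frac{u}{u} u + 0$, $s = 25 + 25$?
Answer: $568$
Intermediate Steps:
$s = 50$
$S{\left(u \right)} = u$ ($S{\left(u \right)} = 1 u + 0 = u + 0 = u$)
$o{\left(k,t \right)} = 3 t$
$\left(o{\left(-3,7 \right)} + s\right) S{\left(8 \right)} = \left(3 \cdot 7 + 50\right) 8 = \left(21 + 50\right) 8 = 71 \cdot 8 = 568$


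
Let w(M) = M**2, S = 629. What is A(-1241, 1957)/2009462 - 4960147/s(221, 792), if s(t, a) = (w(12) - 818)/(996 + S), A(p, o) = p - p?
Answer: 8060238875/674 ≈ 1.1959e+7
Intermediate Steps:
A(p, o) = 0
s(t, a) = -674/1625 (s(t, a) = (12**2 - 818)/(996 + 629) = (144 - 818)/1625 = -674*1/1625 = -674/1625)
A(-1241, 1957)/2009462 - 4960147/s(221, 792) = 0/2009462 - 4960147/(-674/1625) = 0*(1/2009462) - 4960147*(-1625/674) = 0 + 8060238875/674 = 8060238875/674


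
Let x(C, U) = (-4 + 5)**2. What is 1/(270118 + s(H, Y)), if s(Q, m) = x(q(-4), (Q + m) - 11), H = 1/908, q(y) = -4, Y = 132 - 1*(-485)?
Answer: 1/270119 ≈ 3.7021e-6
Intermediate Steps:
Y = 617 (Y = 132 + 485 = 617)
x(C, U) = 1 (x(C, U) = 1**2 = 1)
H = 1/908 ≈ 0.0011013
s(Q, m) = 1
1/(270118 + s(H, Y)) = 1/(270118 + 1) = 1/270119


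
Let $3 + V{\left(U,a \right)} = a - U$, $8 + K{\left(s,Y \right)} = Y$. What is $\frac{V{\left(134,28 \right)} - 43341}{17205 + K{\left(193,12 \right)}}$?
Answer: $- \frac{43450}{17209} \approx -2.5248$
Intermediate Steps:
$K{\left(s,Y \right)} = -8 + Y$
$V{\left(U,a \right)} = -3 + a - U$ ($V{\left(U,a \right)} = -3 - \left(U - a\right) = -3 + a - U$)
$\frac{V{\left(134,28 \right)} - 43341}{17205 + K{\left(193,12 \right)}} = \frac{\left(-3 + 28 - 134\right) - 43341}{17205 + \left(-8 + 12\right)} = \frac{\left(-3 + 28 - 134\right) - 43341}{17205 + 4} = \frac{-109 - 43341}{17209} = \left(-43450\right) \frac{1}{17209} = - \frac{43450}{17209}$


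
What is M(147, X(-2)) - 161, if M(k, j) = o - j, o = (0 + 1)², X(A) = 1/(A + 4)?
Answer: -321/2 ≈ -160.50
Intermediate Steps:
X(A) = 1/(4 + A)
o = 1 (o = 1² = 1)
M(k, j) = 1 - j
M(147, X(-2)) - 161 = (1 - 1/(4 - 2)) - 161 = (1 - 1/2) - 161 = (1 - 1*½) - 161 = (1 - ½) - 161 = ½ - 161 = -321/2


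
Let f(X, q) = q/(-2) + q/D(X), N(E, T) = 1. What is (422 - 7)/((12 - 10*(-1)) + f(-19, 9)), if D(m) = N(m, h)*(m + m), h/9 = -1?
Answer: 7885/328 ≈ 24.040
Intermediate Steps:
h = -9 (h = 9*(-1) = -9)
D(m) = 2*m (D(m) = 1*(m + m) = 1*(2*m) = 2*m)
f(X, q) = -q/2 + q/(2*X) (f(X, q) = q/(-2) + q/((2*X)) = q*(-1/2) + q*(1/(2*X)) = -q/2 + q/(2*X))
(422 - 7)/((12 - 10*(-1)) + f(-19, 9)) = (422 - 7)/((12 - 10*(-1)) + (1/2)*9*(1 - 1*(-19))/(-19)) = 415/((12 + 10) + (1/2)*9*(-1/19)*(1 + 19)) = 415/(22 + (1/2)*9*(-1/19)*20) = 415/(22 - 90/19) = 415/(328/19) = 415*(19/328) = 7885/328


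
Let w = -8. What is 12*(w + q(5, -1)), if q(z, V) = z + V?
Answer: -48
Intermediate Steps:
q(z, V) = V + z
12*(w + q(5, -1)) = 12*(-8 + (-1 + 5)) = 12*(-8 + 4) = 12*(-4) = -48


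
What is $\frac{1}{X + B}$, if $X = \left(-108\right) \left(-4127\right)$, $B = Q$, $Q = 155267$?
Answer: $\frac{1}{600983} \approx 1.6639 \cdot 10^{-6}$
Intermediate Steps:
$B = 155267$
$X = 445716$
$\frac{1}{X + B} = \frac{1}{445716 + 155267} = \frac{1}{600983}$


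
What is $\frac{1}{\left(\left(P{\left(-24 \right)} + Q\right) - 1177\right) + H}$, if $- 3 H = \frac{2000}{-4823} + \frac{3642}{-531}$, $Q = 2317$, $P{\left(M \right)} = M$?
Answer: $\frac{2561013}{2864299630} \approx 0.00089412$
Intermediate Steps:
$H = \frac{6209122}{2561013}$ ($H = - \frac{\frac{2000}{-4823} + \frac{3642}{-531}}{3} = - \frac{2000 \left(- \frac{1}{4823}\right) + 3642 \left(- \frac{1}{531}\right)}{3} = - \frac{- \frac{2000}{4823} - \frac{1214}{177}}{3} = \left(- \frac{1}{3}\right) \left(- \frac{6209122}{853671}\right) = \frac{6209122}{2561013} \approx 2.4245$)
$\frac{1}{\left(\left(P{\left(-24 \right)} + Q\right) - 1177\right) + H} = \frac{1}{\left(\left(-24 + 2317\right) - 1177\right) + \frac{6209122}{2561013}} = \frac{1}{\left(2293 - 1177\right) + \frac{6209122}{2561013}} = \frac{1}{1116 + \frac{6209122}{2561013}} = \frac{1}{\frac{2864299630}{2561013}} = \frac{2561013}{2864299630}$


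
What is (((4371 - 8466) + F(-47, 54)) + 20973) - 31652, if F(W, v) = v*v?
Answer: -11858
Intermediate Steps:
F(W, v) = v**2
(((4371 - 8466) + F(-47, 54)) + 20973) - 31652 = (((4371 - 8466) + 54**2) + 20973) - 31652 = ((-4095 + 2916) + 20973) - 31652 = (-1179 + 20973) - 31652 = 19794 - 31652 = -11858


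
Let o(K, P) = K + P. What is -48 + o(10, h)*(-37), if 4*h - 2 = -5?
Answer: -1561/4 ≈ -390.25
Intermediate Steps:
h = -¾ (h = ½ + (¼)*(-5) = ½ - 5/4 = -¾ ≈ -0.75000)
-48 + o(10, h)*(-37) = -48 + (10 - ¾)*(-37) = -48 + (37/4)*(-37) = -48 - 1369/4 = -1561/4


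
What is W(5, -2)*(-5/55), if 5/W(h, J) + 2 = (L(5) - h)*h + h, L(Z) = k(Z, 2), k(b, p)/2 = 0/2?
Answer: 5/242 ≈ 0.020661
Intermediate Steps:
k(b, p) = 0 (k(b, p) = 2*(0/2) = 2*(0*(1/2)) = 2*0 = 0)
L(Z) = 0
W(h, J) = 5/(-2 + h - h**2) (W(h, J) = 5/(-2 + ((0 - h)*h + h)) = 5/(-2 + ((-h)*h + h)) = 5/(-2 + (-h**2 + h)) = 5/(-2 + (h - h**2)) = 5/(-2 + h - h**2))
W(5, -2)*(-5/55) = (-5/(2 + 5**2 - 1*5))*(-5/55) = (-5/(2 + 25 - 5))*(-5*1/55) = -5/22*(-1/11) = 5/242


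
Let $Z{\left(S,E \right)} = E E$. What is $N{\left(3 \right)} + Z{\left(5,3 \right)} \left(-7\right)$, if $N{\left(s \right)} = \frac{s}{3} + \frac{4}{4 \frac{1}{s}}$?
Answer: $-59$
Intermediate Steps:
$N{\left(s \right)} = \frac{4 s}{3}$ ($N{\left(s \right)} = s \frac{1}{3} + 4 \frac{s}{4} = \frac{s}{3} + s = \frac{4 s}{3}$)
$Z{\left(S,E \right)} = E^{2}$
$N{\left(3 \right)} + Z{\left(5,3 \right)} \left(-7\right) = \frac{4}{3} \cdot 3 + 3^{2} \left(-7\right) = 4 + 9 \left(-7\right) = 4 - 63 = -59$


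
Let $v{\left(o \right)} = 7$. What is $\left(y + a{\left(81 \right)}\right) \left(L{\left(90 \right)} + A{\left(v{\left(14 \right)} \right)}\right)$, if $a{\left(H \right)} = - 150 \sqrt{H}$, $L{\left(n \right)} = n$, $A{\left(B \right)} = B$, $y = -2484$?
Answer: $-371898$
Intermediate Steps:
$\left(y + a{\left(81 \right)}\right) \left(L{\left(90 \right)} + A{\left(v{\left(14 \right)} \right)}\right) = \left(-2484 - 150 \sqrt{81}\right) \left(90 + 7\right) = \left(-2484 - 1350\right) 97 = \left(-3834\right) 97 = -371898$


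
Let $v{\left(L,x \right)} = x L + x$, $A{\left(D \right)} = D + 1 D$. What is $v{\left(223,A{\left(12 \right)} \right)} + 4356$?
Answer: $9732$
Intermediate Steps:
$A{\left(D \right)} = 2 D$ ($A{\left(D \right)} = D + D = 2 D$)
$v{\left(L,x \right)} = x + L x$ ($v{\left(L,x \right)} = L x + x = x + L x$)
$v{\left(223,A{\left(12 \right)} \right)} + 4356 = 2 \cdot 12 \left(1 + 223\right) + 4356 = 24 \cdot 224 + 4356 = 5376 + 4356 = 9732$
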